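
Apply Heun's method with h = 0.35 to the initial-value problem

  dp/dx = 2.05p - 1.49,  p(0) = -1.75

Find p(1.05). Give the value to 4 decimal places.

Heun: k1 = f(x_n, p_n); k2 = f(x_n + h, p_n + h·k1); p_{n+1} = p_n + (h/2)·(k1 + k2).
x=0.000000, p=-1.750000:
  k1 = f(0.000000, -1.750000) = -5.077500
  k2 = f(0.350000, -3.527125) = -8.720606
  p ← -1.750000 + (0.35/2)·(-5.077500 + (-8.720606)) = -4.164669
x=0.350000, p=-4.164669:
  k1 = f(0.350000, -4.164669) = -10.027571
  k2 = f(0.700000, -7.674318) = -17.222353
  p ← -4.164669 + (0.35/2)·(-10.027571 + (-17.222353)) = -8.933405
x=0.700000, p=-8.933405:
  k1 = f(0.700000, -8.933405) = -19.803481
  k2 = f(1.050000, -15.864623) = -34.012478
  p ← -8.933405 + (0.35/2)·(-19.803481 + (-34.012478)) = -18.351198
p(1.05) ≈ -18.3512

-18.3512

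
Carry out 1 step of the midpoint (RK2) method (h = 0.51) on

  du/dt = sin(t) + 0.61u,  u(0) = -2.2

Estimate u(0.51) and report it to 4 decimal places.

-2.8622

Midpoint: k1 = f(t_n, u_n); k2 = f(t_n + h/2, u_n + (h/2)·k1); u_{n+1} = u_n + h·k2.
t=0.000000, u=-2.200000:
  k1 = f(0.000000, -2.200000) = -1.342000
  k2 = f(0.255000, -2.542210) = -1.298503
  u ← -2.200000 + 0.51·(-1.298503) = -2.862236
u(0.51) ≈ -2.8622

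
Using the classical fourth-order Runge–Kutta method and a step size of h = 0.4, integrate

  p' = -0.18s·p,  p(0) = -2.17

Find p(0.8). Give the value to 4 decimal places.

RK4: k1 = f(s_n, p_n); k2 = f(s_n + h/2, p_n + (h/2)·k1); k3 = f(s_n + h/2, p_n + (h/2)·k2); k4 = f(s_n + h, p_n + h·k3); p_{n+1} = p_n + (h/6)·(k1 + 2k2 + 2k3 + k4).
s=0.000000, p=-2.170000:
  k1 = f(0.000000, -2.170000) = 0.000000
  k2 = f(0.200000, -2.170000) = 0.078120
  k3 = f(0.200000, -2.154376) = 0.077558
  k4 = f(0.400000, -2.138977) = 0.154006
  p ← -2.170000 + (0.4/6)·(k1 + 2k2 + 2k3 + k4) = -2.138976
s=0.400000, p=-2.138976:
  k1 = f(0.400000, -2.138976) = 0.154006
  k2 = f(0.600000, -2.108175) = 0.227683
  k3 = f(0.600000, -2.093439) = 0.226091
  k4 = f(0.800000, -2.048539) = 0.294990
  p ← -2.138976 + (0.4/6)·(k1 + 2k2 + 2k3 + k4) = -2.048540
p(0.8) ≈ -2.0485

-2.0485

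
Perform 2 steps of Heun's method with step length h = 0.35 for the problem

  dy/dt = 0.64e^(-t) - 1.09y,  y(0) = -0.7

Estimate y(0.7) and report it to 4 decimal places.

-0.1276

Heun: k1 = f(t_n, y_n); k2 = f(t_n + h, y_n + h·k1); y_{n+1} = y_n + (h/2)·(k1 + k2).
t=0.000000, y=-0.700000:
  k1 = f(0.000000, -0.700000) = 1.403000
  k2 = f(0.350000, -0.208950) = 0.678756
  y ← -0.700000 + (0.35/2)·(1.403000 + 0.678756) = -0.335693
t=0.350000, y=-0.335693:
  k1 = f(0.350000, -0.335693) = 0.816905
  k2 = f(0.700000, -0.049776) = 0.372070
  y ← -0.335693 + (0.35/2)·(0.816905 + 0.372070) = -0.127622
y(0.7) ≈ -0.1276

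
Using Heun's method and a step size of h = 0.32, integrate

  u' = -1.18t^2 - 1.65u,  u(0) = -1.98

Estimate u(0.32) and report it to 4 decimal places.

Heun: k1 = f(t_n, u_n); k2 = f(t_n + h, u_n + h·k1); u_{n+1} = u_n + (h/2)·(k1 + k2).
t=0.000000, u=-1.980000:
  k1 = f(0.000000, -1.980000) = 3.267000
  k2 = f(0.320000, -0.934560) = 1.421192
  u ← -1.980000 + (0.32/2)·(3.267000 + 1.421192) = -1.229889
u(0.32) ≈ -1.2299

-1.2299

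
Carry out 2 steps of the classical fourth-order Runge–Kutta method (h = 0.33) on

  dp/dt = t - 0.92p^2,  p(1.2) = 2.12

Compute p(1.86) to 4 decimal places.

RK4: k1 = f(t_n, p_n); k2 = f(t_n + h/2, p_n + (h/2)·k1); k3 = f(t_n + h/2, p_n + (h/2)·k2); k4 = f(t_n + h, p_n + h·k3); p_{n+1} = p_n + (h/6)·(k1 + 2k2 + 2k3 + k4).
t=1.200000, p=2.120000:
  k1 = f(1.200000, 2.120000) = -2.934848
  k2 = f(1.365000, 1.635750) = -1.096624
  k3 = f(1.365000, 1.939057) = -2.094147
  k4 = f(1.530000, 1.428932) = -0.348498
  p ← 2.120000 + (0.33/6)·(k1 + 2k2 + 2k3 + k4) = 1.588431
t=1.530000, p=1.588431:
  k1 = f(1.530000, 1.588431) = -0.791265
  k2 = f(1.695000, 1.457873) = -0.260361
  k3 = f(1.695000, 1.545472) = -0.502404
  k4 = f(1.860000, 1.422638) = -0.001987
  p ← 1.588431 + (0.33/6)·(k1 + 2k2 + 2k3 + k4) = 1.460898
p(1.86) ≈ 1.4609

1.4609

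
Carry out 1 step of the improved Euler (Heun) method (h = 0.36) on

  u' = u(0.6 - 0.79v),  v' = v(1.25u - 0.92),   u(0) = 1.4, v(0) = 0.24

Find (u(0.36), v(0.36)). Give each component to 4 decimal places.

1.6057, 0.3369

Heun on (u,v): k1 = f(t_n, state_n); k2 = f(t_n + h, state_n + h·k1); state_{n+1} = state_n + (h/2)·(k1 + k2).
0.000000: (1.400000, 0.240000)
  k1 = (0.574560, 0.199200)
  predictor → (1.606842, 0.311712)
  k2 = (0.568416, 0.339315)
  → (1.605736, 0.336933)
(u(0.36), v(0.36)) ≈ (1.6057, 0.3369)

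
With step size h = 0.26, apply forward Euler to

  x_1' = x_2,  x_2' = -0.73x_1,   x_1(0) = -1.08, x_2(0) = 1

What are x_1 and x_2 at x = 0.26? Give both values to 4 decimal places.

Euler on (x_1,x_2): x_1_{n+1} = x_1_n + h·x_1', x_2_{n+1} = x_2_n + h·x_2'.
0.000000: (-1.080000, 1.000000); f=(1.000000, 0.788400) → (-0.820000, 1.204984)
(x_1(0.26), x_2(0.26)) ≈ (-0.8200, 1.2050)

-0.8200, 1.2050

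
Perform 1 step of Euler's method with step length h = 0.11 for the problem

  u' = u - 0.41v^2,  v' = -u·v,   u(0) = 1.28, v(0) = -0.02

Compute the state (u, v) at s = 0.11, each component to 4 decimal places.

1.4208, -0.0172

Euler on (u,v): u_{n+1} = u_n + h·u', v_{n+1} = v_n + h·v'.
0.000000: (1.280000, -0.020000); f=(1.279836, 0.025600) → (1.420782, -0.017184)
(u(0.11), v(0.11)) ≈ (1.4208, -0.0172)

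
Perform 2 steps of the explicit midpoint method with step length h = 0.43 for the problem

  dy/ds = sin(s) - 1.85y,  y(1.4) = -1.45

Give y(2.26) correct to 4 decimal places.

Midpoint: k1 = f(s_n, y_n); k2 = f(s_n + h/2, y_n + (h/2)·k1); y_{n+1} = y_n + h·k2.
s=1.400000, y=-1.450000:
  k1 = f(1.400000, -1.450000) = 3.667950
  k2 = f(1.615000, -0.661391) = 2.222596
  y ← -1.450000 + 0.43·2.222596 = -0.494284
s=1.830000, y=-0.494284:
  k1 = f(1.830000, -0.494284) = 1.881019
  k2 = f(2.045000, -0.089865) = 1.055906
  y ← -0.494284 + 0.43·1.055906 = -0.040244
y(2.26) ≈ -0.0402

-0.0402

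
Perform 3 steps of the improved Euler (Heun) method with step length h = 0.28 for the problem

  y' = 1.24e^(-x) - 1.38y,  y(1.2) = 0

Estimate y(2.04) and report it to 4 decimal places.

0.1121

Heun: k1 = f(x_n, y_n); k2 = f(x_n + h, y_n + h·k1); y_{n+1} = y_n + (h/2)·(k1 + k2).
x=1.200000, y=0.000000:
  k1 = f(1.200000, 0.000000) = 0.373481
  k2 = f(1.480000, 0.104575) = 0.137958
  y ← 0.000000 + (0.28/2)·(0.373481 + 0.137958) = 0.071601
x=1.480000, y=0.071601:
  k1 = f(1.480000, 0.071601) = 0.183461
  k2 = f(1.760000, 0.122970) = 0.043636
  y ← 0.071601 + (0.28/2)·(0.183461 + 0.043636) = 0.103395
x=1.760000, y=0.103395:
  k1 = f(1.760000, 0.103395) = 0.070651
  k2 = f(2.040000, 0.123177) = -0.008749
  y ← 0.103395 + (0.28/2)·(0.070651 + (-0.008749)) = 0.112061
y(2.04) ≈ 0.1121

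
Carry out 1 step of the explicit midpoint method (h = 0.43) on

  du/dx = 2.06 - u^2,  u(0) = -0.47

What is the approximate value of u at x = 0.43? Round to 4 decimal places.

Midpoint: k1 = f(x_n, u_n); k2 = f(x_n + h/2, u_n + (h/2)·k1); u_{n+1} = u_n + h·k2.
x=0.000000, u=-0.470000:
  k1 = f(0.000000, -0.470000) = 1.839100
  k2 = f(0.215000, -0.074593) = 2.054436
  u ← -0.470000 + 0.43·2.054436 = 0.413407
u(0.43) ≈ 0.4134

0.4134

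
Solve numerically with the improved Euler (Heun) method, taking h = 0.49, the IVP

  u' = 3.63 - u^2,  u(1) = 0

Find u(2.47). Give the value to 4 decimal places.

1.3925

Heun: k1 = f(x_n, u_n); k2 = f(x_n + h, u_n + h·k1); u_{n+1} = u_n + (h/2)·(k1 + k2).
x=1.000000, u=0.000000:
  k1 = f(1.000000, 0.000000) = 3.630000
  k2 = f(1.490000, 1.778700) = 0.466226
  u ← 0.000000 + (0.49/2)·(3.630000 + 0.466226) = 1.003575
x=1.490000, u=1.003575:
  k1 = f(1.490000, 1.003575) = 2.622836
  k2 = f(1.980000, 2.288765) = -1.608446
  u ← 1.003575 + (0.49/2)·(2.622836 + (-1.608446)) = 1.252101
x=1.980000, u=1.252101:
  k1 = f(1.980000, 1.252101) = 2.062243
  k2 = f(2.470000, 2.262600) = -1.489359
  u ← 1.252101 + (0.49/2)·(2.062243 + (-1.489359)) = 1.392458
u(2.47) ≈ 1.3925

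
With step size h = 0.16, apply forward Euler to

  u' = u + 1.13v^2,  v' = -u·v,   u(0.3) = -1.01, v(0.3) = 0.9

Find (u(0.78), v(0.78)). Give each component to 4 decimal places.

-0.8825, 1.4100

Euler on (u,v): u_{n+1} = u_n + h·u', v_{n+1} = v_n + h·v'.
0.300000: (-1.010000, 0.900000); f=(-0.094700, 0.909000) → (-1.025152, 1.045440)
0.460000: (-1.025152, 1.045440); f=(0.209876, 1.071735) → (-0.991572, 1.216918)
0.620000: (-0.991572, 1.216918); f=(0.681832, 1.206661) → (-0.882479, 1.409983)
(u(0.78), v(0.78)) ≈ (-0.8825, 1.4100)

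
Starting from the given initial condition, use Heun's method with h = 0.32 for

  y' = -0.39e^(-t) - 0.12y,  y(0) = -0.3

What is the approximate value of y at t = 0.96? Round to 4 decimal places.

Heun: k1 = f(t_n, y_n); k2 = f(t_n + h, y_n + h·k1); y_{n+1} = y_n + (h/2)·(k1 + k2).
t=0.000000, y=-0.300000:
  k1 = f(0.000000, -0.300000) = -0.354000
  k2 = f(0.320000, -0.413280) = -0.233605
  y ← -0.300000 + (0.32/2)·(-0.354000 + (-0.233605)) = -0.394017
t=0.320000, y=-0.394017:
  k1 = f(0.320000, -0.394017) = -0.235916
  k2 = f(0.640000, -0.469510) = -0.149303
  y ← -0.394017 + (0.32/2)·(-0.235916 + (-0.149303)) = -0.455652
t=0.640000, y=-0.455652:
  k1 = f(0.640000, -0.455652) = -0.150966
  k2 = f(0.960000, -0.503961) = -0.088853
  y ← -0.455652 + (0.32/2)·(-0.150966 + (-0.088853)) = -0.494023
y(0.96) ≈ -0.4940

-0.4940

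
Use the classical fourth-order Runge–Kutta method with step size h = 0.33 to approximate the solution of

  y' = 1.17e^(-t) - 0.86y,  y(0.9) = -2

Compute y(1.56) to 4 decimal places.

-0.9638

RK4: k1 = f(t_n, y_n); k2 = f(t_n + h/2, y_n + (h/2)·k1); k3 = f(t_n + h/2, y_n + (h/2)·k2); k4 = f(t_n + h, y_n + h·k3); y_{n+1} = y_n + (h/6)·(k1 + 2k2 + 2k3 + k4).
t=0.900000, y=-2.000000:
  k1 = f(0.900000, -2.000000) = 2.195687
  k2 = f(1.065000, -1.637712) = 1.811764
  k3 = f(1.065000, -1.701059) = 1.866242
  k4 = f(1.230000, -1.384140) = 1.532343
  y ← -2.000000 + (0.33/6)·(k1 + 2k2 + 2k3 + k4) = -1.390378
t=1.230000, y=-1.390378:
  k1 = f(1.230000, -1.390378) = 1.537707
  k2 = f(1.395000, -1.136656) = 1.267489
  k3 = f(1.395000, -1.181242) = 1.305833
  k4 = f(1.560000, -0.959453) = 1.070989
  y ← -1.390378 + (0.33/6)·(k1 + 2k2 + 2k3 + k4) = -0.963834
y(1.56) ≈ -0.9638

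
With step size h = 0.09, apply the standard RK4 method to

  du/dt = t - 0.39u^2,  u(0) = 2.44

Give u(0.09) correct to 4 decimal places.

RK4: k1 = f(t_n, u_n); k2 = f(t_n + h/2, u_n + (h/2)·k1); k3 = f(t_n + h/2, u_n + (h/2)·k2); k4 = f(t_n + h, u_n + h·k3); u_{n+1} = u_n + (h/6)·(k1 + 2k2 + 2k3 + k4).
t=0.000000, u=2.440000:
  k1 = f(0.000000, 2.440000) = -2.321904
  k2 = f(0.045000, 2.335514) = -2.082305
  k3 = f(0.045000, 2.346296) = -2.101991
  k4 = f(0.090000, 2.250821) = -1.885816
  u ← 2.440000 + (0.09/6)·(k1 + 2k2 + 2k3 + k4) = 2.251355
u(0.09) ≈ 2.2514

2.2514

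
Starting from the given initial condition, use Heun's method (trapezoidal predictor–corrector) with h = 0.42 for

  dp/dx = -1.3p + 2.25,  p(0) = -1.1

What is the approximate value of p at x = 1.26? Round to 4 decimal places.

1.1099

Heun: k1 = f(x_n, p_n); k2 = f(x_n + h, p_n + h·k1); p_{n+1} = p_n + (h/2)·(k1 + k2).
x=0.000000, p=-1.100000:
  k1 = f(0.000000, -1.100000) = 3.680000
  k2 = f(0.420000, 0.445600) = 1.670720
  p ← -1.100000 + (0.42/2)·(3.680000 + 1.670720) = 0.023651
x=0.420000, p=0.023651:
  k1 = f(0.420000, 0.023651) = 2.219253
  k2 = f(0.840000, 0.955738) = 1.007541
  p ← 0.023651 + (0.42/2)·(2.219253 + 1.007541) = 0.701278
x=0.840000, p=0.701278:
  k1 = f(0.840000, 0.701278) = 1.338339
  k2 = f(1.260000, 1.263380) = 0.607606
  p ← 0.701278 + (0.42/2)·(1.338339 + 0.607606) = 1.109926
p(1.26) ≈ 1.1099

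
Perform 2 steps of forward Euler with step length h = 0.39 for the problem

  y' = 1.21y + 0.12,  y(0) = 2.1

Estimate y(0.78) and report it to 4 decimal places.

4.6653

Euler: y_{n+1} = y_n + h·f(t_n, y_n).
t=0.000000, y=2.100000: f=2.661000 → y ← 2.100000 + 0.39·2.661000 = 3.137790
t=0.390000, y=3.137790: f=3.916726 → y ← 3.137790 + 0.39·3.916726 = 4.665313
y(0.78) ≈ 4.6653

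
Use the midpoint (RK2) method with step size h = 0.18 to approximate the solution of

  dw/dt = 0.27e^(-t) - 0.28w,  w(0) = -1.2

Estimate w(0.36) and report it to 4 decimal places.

-1.0078

Midpoint: k1 = f(t_n, w_n); k2 = f(t_n + h/2, w_n + (h/2)·k1); w_{n+1} = w_n + h·k2.
t=0.000000, w=-1.200000:
  k1 = f(0.000000, -1.200000) = 0.606000
  k2 = f(0.090000, -1.145460) = 0.567490
  w ← -1.200000 + 0.18·0.567490 = -1.097852
t=0.180000, w=-1.097852:
  k1 = f(0.180000, -1.097852) = 0.532921
  k2 = f(0.270000, -1.049889) = 0.500081
  w ← -1.097852 + 0.18·0.500081 = -1.007837
w(0.36) ≈ -1.0078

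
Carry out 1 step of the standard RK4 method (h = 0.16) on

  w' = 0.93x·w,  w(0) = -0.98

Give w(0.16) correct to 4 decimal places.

-0.9917

RK4: k1 = f(x_n, w_n); k2 = f(x_n + h/2, w_n + (h/2)·k1); k3 = f(x_n + h/2, w_n + (h/2)·k2); k4 = f(x_n + h, w_n + h·k3); w_{n+1} = w_n + (h/6)·(k1 + 2k2 + 2k3 + k4).
x=0.000000, w=-0.980000:
  k1 = f(0.000000, -0.980000) = 0.000000
  k2 = f(0.080000, -0.980000) = -0.072912
  k3 = f(0.080000, -0.985833) = -0.073346
  k4 = f(0.160000, -0.991735) = -0.147570
  w ← -0.980000 + (0.16/6)·(k1 + 2k2 + 2k3 + k4) = -0.991736
w(0.16) ≈ -0.9917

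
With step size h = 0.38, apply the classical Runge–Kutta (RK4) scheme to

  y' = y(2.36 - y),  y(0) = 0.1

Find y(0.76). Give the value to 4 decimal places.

0.4946

RK4: k1 = f(s_n, y_n); k2 = f(s_n + h/2, y_n + (h/2)·k1); k3 = f(s_n + h/2, y_n + (h/2)·k2); k4 = f(s_n + h, y_n + h·k3); y_{n+1} = y_n + (h/6)·(k1 + 2k2 + 2k3 + k4).
s=0.000000, y=0.100000:
  k1 = f(0.000000, 0.100000) = 0.226000
  k2 = f(0.190000, 0.142940) = 0.316907
  k3 = f(0.190000, 0.160212) = 0.352433
  k4 = f(0.380000, 0.233925) = 0.497341
  y ← 0.100000 + (0.38/6)·(k1 + 2k2 + 2k3 + k4) = 0.230595
s=0.380000, y=0.230595:
  k1 = f(0.380000, 0.230595) = 0.491029
  k2 = f(0.570000, 0.323890) = 0.659476
  k3 = f(0.570000, 0.355895) = 0.713251
  k4 = f(0.760000, 0.501630) = 0.932214
  y ← 0.230595 + (0.38/6)·(k1 + 2k2 + 2k3 + k4) = 0.494612
y(0.76) ≈ 0.4946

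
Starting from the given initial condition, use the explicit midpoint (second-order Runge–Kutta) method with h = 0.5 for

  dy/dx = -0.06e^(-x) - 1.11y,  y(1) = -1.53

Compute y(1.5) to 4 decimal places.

Midpoint: k1 = f(x_n, y_n); k2 = f(x_n + h/2, y_n + (h/2)·k1); y_{n+1} = y_n + h·k2.
x=1.000000, y=-1.530000:
  k1 = f(1.000000, -1.530000) = 1.676227
  k2 = f(1.250000, -1.110943) = 1.215957
  y ← -1.530000 + 0.5·1.215957 = -0.922022
y(1.5) ≈ -0.9220

-0.9220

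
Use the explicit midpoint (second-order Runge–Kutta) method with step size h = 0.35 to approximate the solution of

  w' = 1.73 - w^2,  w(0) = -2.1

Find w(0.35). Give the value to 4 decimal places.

-3.8044

Midpoint: k1 = f(s_n, w_n); k2 = f(s_n + h/2, w_n + (h/2)·k1); w_{n+1} = w_n + h·k2.
s=0.000000, w=-2.100000:
  k1 = f(0.000000, -2.100000) = -2.680000
  k2 = f(0.175000, -2.569000) = -4.869761
  w ← -2.100000 + 0.35·(-4.869761) = -3.804416
w(0.35) ≈ -3.8044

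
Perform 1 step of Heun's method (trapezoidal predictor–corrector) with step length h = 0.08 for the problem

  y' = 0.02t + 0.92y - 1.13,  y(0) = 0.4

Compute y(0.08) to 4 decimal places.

Heun: k1 = f(t_n, y_n); k2 = f(t_n + h, y_n + h·k1); y_{n+1} = y_n + (h/2)·(k1 + k2).
t=0.000000, y=0.400000:
  k1 = f(0.000000, 0.400000) = -0.762000
  k2 = f(0.080000, 0.339040) = -0.816483
  y ← 0.400000 + (0.08/2)·(-0.762000 + (-0.816483)) = 0.336861
y(0.08) ≈ 0.3369

0.3369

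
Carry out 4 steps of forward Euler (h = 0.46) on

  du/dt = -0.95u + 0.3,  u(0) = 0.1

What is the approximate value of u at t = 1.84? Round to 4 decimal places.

0.2941

Euler: u_{n+1} = u_n + h·f(t_n, u_n).
t=0.000000, u=0.100000: f=0.205000 → u ← 0.100000 + 0.46·0.205000 = 0.194300
t=0.460000, u=0.194300: f=0.115415 → u ← 0.194300 + 0.46·0.115415 = 0.247391
t=0.920000, u=0.247391: f=0.064979 → u ← 0.247391 + 0.46·0.064979 = 0.277281
t=1.380000, u=0.277281: f=0.036583 → u ← 0.277281 + 0.46·0.036583 = 0.294109
u(1.84) ≈ 0.2941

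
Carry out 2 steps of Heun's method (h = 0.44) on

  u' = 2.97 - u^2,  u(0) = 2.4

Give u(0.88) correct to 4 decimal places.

1.9866

Heun: k1 = f(t_n, u_n); k2 = f(t_n + h, u_n + h·k1); u_{n+1} = u_n + (h/2)·(k1 + k2).
t=0.000000, u=2.400000:
  k1 = f(0.000000, 2.400000) = -2.790000
  k2 = f(0.440000, 1.172400) = 1.595478
  u ← 2.400000 + (0.44/2)·(-2.790000 + 1.595478) = 2.137205
t=0.440000, u=2.137205:
  k1 = f(0.440000, 2.137205) = -1.597646
  k2 = f(0.880000, 1.434241) = 0.912953
  u ← 2.137205 + (0.44/2)·(-1.597646 + 0.912953) = 1.986573
u(0.88) ≈ 1.9866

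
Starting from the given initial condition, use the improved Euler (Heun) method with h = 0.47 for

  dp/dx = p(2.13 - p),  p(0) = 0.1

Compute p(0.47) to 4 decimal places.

Heun: k1 = f(x_n, p_n); k2 = f(x_n + h, p_n + h·k1); p_{n+1} = p_n + (h/2)·(k1 + k2).
x=0.000000, p=0.100000:
  k1 = f(0.000000, 0.100000) = 0.203000
  k2 = f(0.470000, 0.195410) = 0.378038
  p ← 0.100000 + (0.47/2)·(0.203000 + 0.378038) = 0.236544
p(0.47) ≈ 0.2365

0.2365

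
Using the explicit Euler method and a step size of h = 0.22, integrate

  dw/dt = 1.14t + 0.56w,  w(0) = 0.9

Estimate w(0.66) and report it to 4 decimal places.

1.4476

Euler: w_{n+1} = w_n + h·f(t_n, w_n).
t=0.000000, w=0.900000: f=0.504000 → w ← 0.900000 + 0.22·0.504000 = 1.010880
t=0.220000, w=1.010880: f=0.816893 → w ← 1.010880 + 0.22·0.816893 = 1.190596
t=0.440000, w=1.190596: f=1.168334 → w ← 1.190596 + 0.22·1.168334 = 1.447630
w(0.66) ≈ 1.4476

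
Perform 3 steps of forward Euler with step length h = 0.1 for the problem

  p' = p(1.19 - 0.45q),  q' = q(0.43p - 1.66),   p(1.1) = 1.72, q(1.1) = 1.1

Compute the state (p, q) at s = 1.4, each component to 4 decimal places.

2.1298, 0.8381

Euler on (p,q): p_{n+1} = p_n + h·p', q_{n+1} = q_n + h·q'.
1.100000: (1.720000, 1.100000); f=(1.195400, -1.012440) → (1.839540, 0.998756)
1.200000: (1.839540, 0.998756); f=(1.362289, -0.867917) → (1.975769, 0.911964)
1.300000: (1.975769, 0.911964); f=(1.540341, -0.739074) → (2.129803, 0.838057)
(p(1.4), q(1.4)) ≈ (2.1298, 0.8381)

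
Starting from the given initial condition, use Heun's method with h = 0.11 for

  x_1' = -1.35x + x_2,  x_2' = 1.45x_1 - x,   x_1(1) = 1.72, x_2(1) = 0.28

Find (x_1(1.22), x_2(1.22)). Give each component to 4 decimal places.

1.4847, 0.5471

Heun on (x_1,x_2): k1 = f(x_n, state_n); k2 = f(x_n + h, state_n + h·k1); state_{n+1} = state_n + (h/2)·(k1 + k2).
1.000000: (1.720000, 0.280000)
  k1 = (-1.070000, 1.494000)
  predictor → (1.602300, 0.444340)
  k2 = (-1.054160, 1.213335)
  → (1.603171, 0.428903)
1.110000: (1.603171, 0.428903)
  k1 = (-1.069597, 1.214598)
  predictor → (1.485516, 0.562509)
  k2 = (-1.084491, 0.933998)
  → (1.484696, 0.547076)
(x_1(1.22), x_2(1.22)) ≈ (1.4847, 0.5471)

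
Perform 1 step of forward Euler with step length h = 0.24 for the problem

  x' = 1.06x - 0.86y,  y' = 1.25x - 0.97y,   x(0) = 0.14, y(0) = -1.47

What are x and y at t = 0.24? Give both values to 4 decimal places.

Euler on (x,y): x_{n+1} = x_n + h·x', y_{n+1} = y_n + h·y'.
0.000000: (0.140000, -1.470000); f=(1.412600, 1.600900) → (0.479024, -1.085784)
(x(0.24), y(0.24)) ≈ (0.4790, -1.0858)

0.4790, -1.0858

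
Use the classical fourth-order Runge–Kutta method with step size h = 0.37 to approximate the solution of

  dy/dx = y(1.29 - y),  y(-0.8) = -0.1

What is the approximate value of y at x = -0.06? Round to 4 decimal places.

RK4: k1 = f(x_n, y_n); k2 = f(x_n + h/2, y_n + (h/2)·k1); k3 = f(x_n + h/2, y_n + (h/2)·k2); k4 = f(x_n + h, y_n + h·k3); y_{n+1} = y_n + (h/6)·(k1 + 2k2 + 2k3 + k4).
x=-0.800000, y=-0.100000:
  k1 = f(-0.800000, -0.100000) = -0.139000
  k2 = f(-0.615000, -0.125715) = -0.177977
  k3 = f(-0.615000, -0.132926) = -0.189143
  k4 = f(-0.430000, -0.169983) = -0.248172
  y ← -0.100000 + (0.37/6)·(k1 + 2k2 + 2k3 + k4) = -0.169154
x=-0.430000, y=-0.169154:
  k1 = f(-0.430000, -0.169154) = -0.246821
  k2 = f(-0.245000, -0.214816) = -0.323258
  k3 = f(-0.245000, -0.228956) = -0.347775
  k4 = f(-0.060000, -0.297830) = -0.472904
  y ← -0.169154 + (0.37/6)·(k1 + 2k2 + 2k3 + k4) = -0.296298
y(-0.06) ≈ -0.2963

-0.2963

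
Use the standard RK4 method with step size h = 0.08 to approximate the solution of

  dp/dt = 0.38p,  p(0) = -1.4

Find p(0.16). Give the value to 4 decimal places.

-1.4878

RK4: k1 = f(t_n, p_n); k2 = f(t_n + h/2, p_n + (h/2)·k1); k3 = f(t_n + h/2, p_n + (h/2)·k2); k4 = f(t_n + h, p_n + h·k3); p_{n+1} = p_n + (h/6)·(k1 + 2k2 + 2k3 + k4).
t=0.000000, p=-1.400000:
  k1 = f(0.000000, -1.400000) = -0.532000
  k2 = f(0.040000, -1.421280) = -0.540086
  k3 = f(0.040000, -1.421603) = -0.540209
  k4 = f(0.080000, -1.443217) = -0.548422
  p ← -1.400000 + (0.08/6)·(k1 + 2k2 + 2k3 + k4) = -1.443214
t=0.080000, p=-1.443214:
  k1 = f(0.080000, -1.443214) = -0.548421
  k2 = f(0.120000, -1.465150) = -0.556757
  k3 = f(0.120000, -1.465484) = -0.556884
  k4 = f(0.160000, -1.487764) = -0.565350
  p ← -1.443214 + (0.08/6)·(k1 + 2k2 + 2k3 + k4) = -1.487761
p(0.16) ≈ -1.4878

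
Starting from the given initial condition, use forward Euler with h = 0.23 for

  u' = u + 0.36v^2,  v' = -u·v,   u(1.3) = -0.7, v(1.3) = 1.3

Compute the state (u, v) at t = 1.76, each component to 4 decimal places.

-0.6983, 1.7596

Euler on (u,v): u_{n+1} = u_n + h·u', v_{n+1} = v_n + h·v'.
1.300000: (-0.700000, 1.300000); f=(-0.091600, 0.910000) → (-0.721068, 1.509300)
1.530000: (-0.721068, 1.509300); f=(0.099007, 1.088308) → (-0.698296, 1.759611)
(u(1.76), v(1.76)) ≈ (-0.6983, 1.7596)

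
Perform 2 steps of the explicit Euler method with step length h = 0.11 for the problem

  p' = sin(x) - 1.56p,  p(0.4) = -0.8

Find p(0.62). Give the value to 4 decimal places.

-0.4598

Euler: p_{n+1} = p_n + h·f(x_n, p_n).
x=0.400000, p=-0.800000: f=1.637418 → p ← -0.800000 + 0.11·1.637418 = -0.619884
x=0.510000, p=-0.619884: f=1.455196 → p ← -0.619884 + 0.11·1.455196 = -0.459812
p(0.62) ≈ -0.4598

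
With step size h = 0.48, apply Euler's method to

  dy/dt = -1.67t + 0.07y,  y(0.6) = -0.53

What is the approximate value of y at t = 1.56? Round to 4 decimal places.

-1.9291

Euler: y_{n+1} = y_n + h·f(t_n, y_n).
t=0.600000, y=-0.530000: f=-1.039100 → y ← -0.530000 + 0.48·(-1.039100) = -1.028768
t=1.080000, y=-1.028768: f=-1.875614 → y ← -1.028768 + 0.48·(-1.875614) = -1.929063
y(1.56) ≈ -1.9291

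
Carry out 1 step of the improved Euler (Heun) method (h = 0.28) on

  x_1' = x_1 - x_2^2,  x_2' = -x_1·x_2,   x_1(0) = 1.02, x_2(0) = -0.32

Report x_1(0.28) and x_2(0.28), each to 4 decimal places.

1.3199, -0.2334

Heun on (x_1,x_2): k1 = f(x_n, state_n); k2 = f(x_n + h, state_n + h·k1); state_{n+1} = state_n + (h/2)·(k1 + k2).
0.000000: (1.020000, -0.320000)
  k1 = (0.917600, 0.326400)
  predictor → (1.276928, -0.228608)
  k2 = (1.224666, 0.291916)
  → (1.319917, -0.233436)
(x_1(0.28), x_2(0.28)) ≈ (1.3199, -0.2334)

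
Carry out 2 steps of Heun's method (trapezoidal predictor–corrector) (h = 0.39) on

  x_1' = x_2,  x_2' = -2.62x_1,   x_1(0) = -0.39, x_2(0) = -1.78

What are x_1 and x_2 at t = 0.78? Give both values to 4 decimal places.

Heun on (x_1,x_2): k1 = f(t_n, state_n); k2 = f(t_n + h, state_n + h·k1); state_{n+1} = state_n + (h/2)·(k1 + k2).
0.000000: (-0.390000, -1.780000)
  k1 = (-1.780000, 1.021800)
  predictor → (-1.084200, -1.381498)
  k2 = (-1.381498, 2.840604)
  → (-1.006492, -1.026831)
0.390000: (-1.006492, -1.026831)
  k1 = (-1.026831, 2.637009)
  predictor → (-1.406956, 0.001602)
  k2 = (0.001602, 3.686225)
  → (-1.206412, 0.206200)
(x_1(0.78), x_2(0.78)) ≈ (-1.2064, 0.2062)

-1.2064, 0.2062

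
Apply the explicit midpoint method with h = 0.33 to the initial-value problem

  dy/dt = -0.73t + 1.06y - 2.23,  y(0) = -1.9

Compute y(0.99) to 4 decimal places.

Midpoint: k1 = f(t_n, y_n); k2 = f(t_n + h/2, y_n + (h/2)·k1); y_{n+1} = y_n + h·k2.
t=0.000000, y=-1.900000:
  k1 = f(0.000000, -1.900000) = -4.244000
  k2 = f(0.165000, -2.600260) = -5.106726
  y ← -1.900000 + 0.33·(-5.106726) = -3.585219
t=0.330000, y=-3.585219:
  k1 = f(0.330000, -3.585219) = -6.271233
  k2 = f(0.495000, -4.619973) = -7.488521
  y ← -3.585219 + 0.33·(-7.488521) = -6.056431
t=0.660000, y=-6.056431:
  k1 = f(0.660000, -6.056431) = -9.131617
  k2 = f(0.825000, -7.563148) = -10.849187
  y ← -6.056431 + 0.33·(-10.849187) = -9.636663
y(0.99) ≈ -9.6367

-9.6367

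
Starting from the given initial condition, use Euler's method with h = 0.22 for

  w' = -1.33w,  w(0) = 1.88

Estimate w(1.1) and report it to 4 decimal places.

Euler: w_{n+1} = w_n + h·f(t_n, w_n).
t=0.000000, w=1.880000: f=-2.500400 → w ← 1.880000 + 0.22·(-2.500400) = 1.329912
t=0.220000, w=1.329912: f=-1.768783 → w ← 1.329912 + 0.22·(-1.768783) = 0.940780
t=0.440000, w=0.940780: f=-1.251237 → w ← 0.940780 + 0.22·(-1.251237) = 0.665508
t=0.660000, w=0.665508: f=-0.885125 → w ← 0.665508 + 0.22·(-0.885125) = 0.470780
t=0.880000, w=0.470780: f=-0.626137 → w ← 0.470780 + 0.22·(-0.626137) = 0.333030
w(1.1) ≈ 0.3330

0.3330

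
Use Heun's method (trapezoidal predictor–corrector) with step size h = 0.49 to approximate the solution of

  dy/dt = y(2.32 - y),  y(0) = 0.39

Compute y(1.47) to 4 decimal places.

Heun: k1 = f(t_n, y_n); k2 = f(t_n + h, y_n + h·k1); y_{n+1} = y_n + (h/2)·(k1 + k2).
t=0.000000, y=0.390000:
  k1 = f(0.000000, 0.390000) = 0.752700
  k2 = f(0.490000, 0.758823) = 1.184657
  y ← 0.390000 + (0.49/2)·(0.752700 + 1.184657) = 0.864652
t=0.490000, y=0.864652:
  k1 = f(0.490000, 0.864652) = 1.258370
  k2 = f(0.980000, 1.481254) = 1.242396
  y ← 0.864652 + (0.49/2)·(1.258370 + 1.242396) = 1.477340
t=0.980000, y=1.477340:
  k1 = f(0.980000, 1.477340) = 1.244895
  k2 = f(1.470000, 2.087339) = 0.485643
  y ← 1.477340 + (0.49/2)·(1.244895 + 0.485643) = 1.901322
y(1.47) ≈ 1.9013

1.9013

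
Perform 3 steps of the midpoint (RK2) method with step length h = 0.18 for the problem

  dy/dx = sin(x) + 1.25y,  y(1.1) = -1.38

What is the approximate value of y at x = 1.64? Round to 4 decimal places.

-1.9630

Midpoint: k1 = f(x_n, y_n); k2 = f(x_n + h/2, y_n + (h/2)·k1); y_{n+1} = y_n + h·k2.
x=1.100000, y=-1.380000:
  k1 = f(1.100000, -1.380000) = -0.833793
  k2 = f(1.190000, -1.455041) = -0.890433
  y ← -1.380000 + 0.18·(-0.890433) = -1.540278
x=1.280000, y=-1.540278:
  k1 = f(1.280000, -1.540278) = -0.967331
  k2 = f(1.370000, -1.627338) = -1.054264
  y ← -1.540278 + 0.18·(-1.054264) = -1.730045
x=1.460000, y=-1.730045:
  k1 = f(1.460000, -1.730045) = -1.168688
  k2 = f(1.550000, -1.835227) = -1.294250
  y ← -1.730045 + 0.18·(-1.294250) = -1.963011
y(1.64) ≈ -1.9630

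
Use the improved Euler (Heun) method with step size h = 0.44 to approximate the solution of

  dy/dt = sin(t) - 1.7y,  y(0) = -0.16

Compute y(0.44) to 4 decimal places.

Heun: k1 = f(t_n, y_n); k2 = f(t_n + h, y_n + h·k1); y_{n+1} = y_n + (h/2)·(k1 + k2).
t=0.000000, y=-0.160000:
  k1 = f(0.000000, -0.160000) = 0.272000
  k2 = f(0.440000, -0.040320) = 0.494483
  y ← -0.160000 + (0.44/2)·(0.272000 + 0.494483) = 0.008626
y(0.44) ≈ 0.0086

0.0086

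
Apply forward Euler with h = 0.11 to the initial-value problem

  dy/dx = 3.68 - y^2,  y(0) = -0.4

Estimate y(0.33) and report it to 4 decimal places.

0.7799

Euler: y_{n+1} = y_n + h·f(x_n, y_n).
x=0.000000, y=-0.400000: f=3.520000 → y ← -0.400000 + 0.11·3.520000 = -0.012800
x=0.110000, y=-0.012800: f=3.679836 → y ← -0.012800 + 0.11·3.679836 = 0.391982
x=0.220000, y=0.391982: f=3.526350 → y ← 0.391982 + 0.11·3.526350 = 0.779880
y(0.33) ≈ 0.7799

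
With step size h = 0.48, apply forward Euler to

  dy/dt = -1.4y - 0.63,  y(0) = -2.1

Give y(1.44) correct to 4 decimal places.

Euler: y_{n+1} = y_n + h·f(t_n, y_n).
t=0.000000, y=-2.100000: f=2.310000 → y ← -2.100000 + 0.48·2.310000 = -0.991200
t=0.480000, y=-0.991200: f=0.757680 → y ← -0.991200 + 0.48·0.757680 = -0.627514
t=0.960000, y=-0.627514: f=0.248519 → y ← -0.627514 + 0.48·0.248519 = -0.508224
y(1.44) ≈ -0.5082

-0.5082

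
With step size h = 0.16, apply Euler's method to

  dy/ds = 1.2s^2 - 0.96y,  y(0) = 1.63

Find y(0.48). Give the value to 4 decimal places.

Euler: y_{n+1} = y_n + h·f(s_n, y_n).
s=0.000000, y=1.630000: f=-1.564800 → y ← 1.630000 + 0.16·(-1.564800) = 1.379632
s=0.160000, y=1.379632: f=-1.293727 → y ← 1.379632 + 0.16·(-1.293727) = 1.172636
s=0.320000, y=1.172636: f=-1.002850 → y ← 1.172636 + 0.16·(-1.002850) = 1.012180
y(0.48) ≈ 1.0122

1.0122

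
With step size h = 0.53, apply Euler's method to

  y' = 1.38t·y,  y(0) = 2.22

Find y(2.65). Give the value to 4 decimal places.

30.1701

Euler: y_{n+1} = y_n + h·f(t_n, y_n).
t=0.000000, y=2.220000: f=0.000000 → y ← 2.220000 + 0.53·0.000000 = 2.220000
t=0.530000, y=2.220000: f=1.623708 → y ← 2.220000 + 0.53·1.623708 = 3.080565
t=1.060000, y=3.080565: f=4.506251 → y ← 3.080565 + 0.53·4.506251 = 5.468878
t=1.590000, y=5.468878: f=11.999813 → y ← 5.468878 + 0.53·11.999813 = 11.828779
t=2.120000, y=11.828779: f=34.606275 → y ← 11.828779 + 0.53·34.606275 = 30.170105
y(2.65) ≈ 30.1701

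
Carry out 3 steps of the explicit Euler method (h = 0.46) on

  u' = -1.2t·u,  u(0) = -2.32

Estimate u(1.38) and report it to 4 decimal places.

Euler: u_{n+1} = u_n + h·f(t_n, u_n).
t=0.000000, u=-2.320000: f=0.000000 → u ← -2.320000 + 0.46·0.000000 = -2.320000
t=0.460000, u=-2.320000: f=1.280640 → u ← -2.320000 + 0.46·1.280640 = -1.730906
t=0.920000, u=-1.730906: f=1.910920 → u ← -1.730906 + 0.46·1.910920 = -0.851883
u(1.38) ≈ -0.8519

-0.8519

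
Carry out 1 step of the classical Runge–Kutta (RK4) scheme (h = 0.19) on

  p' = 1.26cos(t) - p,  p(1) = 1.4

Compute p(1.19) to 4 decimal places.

RK4: k1 = f(t_n, p_n); k2 = f(t_n + h/2, p_n + (h/2)·k1); k3 = f(t_n + h/2, p_n + (h/2)·k2); k4 = f(t_n + h, p_n + h·k3); p_{n+1} = p_n + (h/6)·(k1 + 2k2 + 2k3 + k4).
t=1.000000, p=1.400000:
  k1 = f(1.000000, 1.400000) = -0.719219
  k2 = f(1.095000, 1.331674) = -0.754536
  k3 = f(1.095000, 1.328319) = -0.751181
  k4 = f(1.190000, 1.257276) = -0.788984
  p ← 1.400000 + (0.19/6)·(k1 + 2k2 + 2k3 + k4) = 1.256878
p(1.19) ≈ 1.2569

1.2569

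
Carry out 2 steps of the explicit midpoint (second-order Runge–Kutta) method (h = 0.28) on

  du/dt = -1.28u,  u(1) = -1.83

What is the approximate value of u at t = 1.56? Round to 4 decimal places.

-0.9117

Midpoint: k1 = f(t_n, u_n); k2 = f(t_n + h/2, u_n + (h/2)·k1); u_{n+1} = u_n + h·k2.
t=1.000000, u=-1.830000:
  k1 = f(1.000000, -1.830000) = 2.342400
  k2 = f(1.140000, -1.502064) = 1.922642
  u ← -1.830000 + 0.28·1.922642 = -1.291660
t=1.280000, u=-1.291660:
  k1 = f(1.280000, -1.291660) = 1.653325
  k2 = f(1.420000, -1.060195) = 1.357049
  u ← -1.291660 + 0.28·1.357049 = -0.911686
u(1.56) ≈ -0.9117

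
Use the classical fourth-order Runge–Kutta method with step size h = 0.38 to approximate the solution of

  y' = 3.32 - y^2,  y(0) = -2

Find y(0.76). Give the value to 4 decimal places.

RK4: k1 = f(x_n, y_n); k2 = f(x_n + h/2, y_n + (h/2)·k1); k3 = f(x_n + h/2, y_n + (h/2)·k2); k4 = f(x_n + h, y_n + h·k3); y_{n+1} = y_n + (h/6)·(k1 + 2k2 + 2k3 + k4).
x=0.000000, y=-2.000000:
  k1 = f(0.000000, -2.000000) = -0.680000
  k2 = f(0.190000, -2.129200) = -1.213493
  k3 = f(0.190000, -2.230564) = -1.655414
  k4 = f(0.380000, -2.629057) = -3.591942
  y ← -2.000000 + (0.38/6)·(k1 + 2k2 + 2k3 + k4) = -2.633951
x=0.380000, y=-2.633951:
  k1 = f(0.380000, -2.633951) = -3.617699
  k2 = f(0.570000, -3.321314) = -7.711126
  k3 = f(0.570000, -4.099065) = -13.482336
  k4 = f(0.760000, -7.757239) = -56.854753
  y ← -2.633951 + (0.38/6)·(k1 + 2k2 + 2k3 + k4) = -9.148378
y(0.76) ≈ -9.1484

-9.1484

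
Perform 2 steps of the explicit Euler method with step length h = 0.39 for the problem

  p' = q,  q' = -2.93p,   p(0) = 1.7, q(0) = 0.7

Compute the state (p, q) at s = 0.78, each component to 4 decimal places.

1.4884, -3.4971

Euler on (p,q): p_{n+1} = p_n + h·p', q_{n+1} = q_n + h·q'.
0.000000: (1.700000, 0.700000); f=(0.700000, -4.981000) → (1.973000, -1.242590)
0.390000: (1.973000, -1.242590); f=(-1.242590, -5.780890) → (1.488390, -3.497137)
(p(0.78), q(0.78)) ≈ (1.4884, -3.4971)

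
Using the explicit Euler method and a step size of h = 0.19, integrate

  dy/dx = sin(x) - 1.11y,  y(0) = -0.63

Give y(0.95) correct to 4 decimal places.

0.0806

Euler: y_{n+1} = y_n + h·f(x_n, y_n).
x=0.000000, y=-0.630000: f=0.699300 → y ← -0.630000 + 0.19·0.699300 = -0.497133
x=0.190000, y=-0.497133: f=0.740677 → y ← -0.497133 + 0.19·0.740677 = -0.356404
x=0.380000, y=-0.356404: f=0.766529 → y ← -0.356404 + 0.19·0.766529 = -0.210764
x=0.570000, y=-0.210764: f=0.773580 → y ← -0.210764 + 0.19·0.773580 = -0.063784
x=0.760000, y=-0.063784: f=0.759721 → y ← -0.063784 + 0.19·0.759721 = 0.080563
y(0.95) ≈ 0.0806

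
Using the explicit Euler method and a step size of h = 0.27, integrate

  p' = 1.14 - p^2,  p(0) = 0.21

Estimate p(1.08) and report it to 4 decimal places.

Euler: p_{n+1} = p_n + h·f(x_n, p_n).
x=0.000000, p=0.210000: f=1.095900 → p ← 0.210000 + 0.27·1.095900 = 0.505893
x=0.270000, p=0.505893: f=0.884072 → p ← 0.505893 + 0.27·0.884072 = 0.744593
x=0.540000, p=0.744593: f=0.585582 → p ← 0.744593 + 0.27·0.585582 = 0.902700
x=0.810000, p=0.902700: f=0.325133 → p ← 0.902700 + 0.27·0.325133 = 0.990486
p(1.08) ≈ 0.9905

0.9905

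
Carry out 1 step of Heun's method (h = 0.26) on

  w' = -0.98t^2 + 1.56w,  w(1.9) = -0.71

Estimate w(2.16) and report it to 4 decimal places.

-2.2972

Heun: k1 = f(t_n, w_n); k2 = f(t_n + h, w_n + h·k1); w_{n+1} = w_n + (h/2)·(k1 + k2).
t=1.900000, w=-0.710000:
  k1 = f(1.900000, -0.710000) = -4.645400
  k2 = f(2.160000, -1.917804) = -7.564062
  w ← -0.710000 + (0.26/2)·(-4.645400 + (-7.564062)) = -2.297230
w(2.16) ≈ -2.2972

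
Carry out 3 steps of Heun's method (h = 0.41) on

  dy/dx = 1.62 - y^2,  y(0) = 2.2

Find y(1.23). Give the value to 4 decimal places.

Heun: k1 = f(x_n, y_n); k2 = f(x_n + h, y_n + h·k1); y_{n+1} = y_n + (h/2)·(k1 + k2).
x=0.000000, y=2.200000:
  k1 = f(0.000000, 2.200000) = -3.220000
  k2 = f(0.410000, 0.879800) = 0.845952
  y ← 2.200000 + (0.41/2)·(-3.220000 + 0.845952) = 1.713320
x=0.410000, y=1.713320:
  k1 = f(0.410000, 1.713320) = -1.315466
  k2 = f(0.820000, 1.173979) = 0.241773
  y ← 1.713320 + (0.41/2)·(-1.315466 + 0.241773) = 1.493213
x=0.820000, y=1.493213:
  k1 = f(0.820000, 1.493213) = -0.609685
  k2 = f(1.230000, 1.243242) = 0.074349
  y ← 1.493213 + (0.41/2)·(-0.609685 + 0.074349) = 1.383469
y(1.23) ≈ 1.3835

1.3835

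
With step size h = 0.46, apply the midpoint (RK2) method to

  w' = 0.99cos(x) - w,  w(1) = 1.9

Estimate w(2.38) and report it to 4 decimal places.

0.2957

Midpoint: k1 = f(x_n, w_n); k2 = f(x_n + h/2, w_n + (h/2)·k1); w_{n+1} = w_n + h·k2.
x=1.000000, w=1.900000:
  k1 = f(1.000000, 1.900000) = -1.365101
  k2 = f(1.230000, 1.586027) = -1.255131
  w ← 1.900000 + 0.46·(-1.255131) = 1.322640
x=1.460000, w=1.322640:
  k1 = f(1.460000, 1.322640) = -1.213175
  k2 = f(1.690000, 1.043609) = -1.161342
  w ← 1.322640 + 0.46·(-1.161342) = 0.788422
x=1.920000, w=0.788422:
  k1 = f(1.920000, 0.788422) = -1.127151
  k2 = f(2.150000, 0.529178) = -1.071062
  w ← 0.788422 + 0.46·(-1.071062) = 0.295734
w(2.38) ≈ 0.2957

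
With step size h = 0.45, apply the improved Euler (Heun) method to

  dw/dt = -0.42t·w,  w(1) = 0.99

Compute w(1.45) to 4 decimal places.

0.7864

Heun: k1 = f(t_n, w_n); k2 = f(t_n + h, w_n + h·k1); w_{n+1} = w_n + (h/2)·(k1 + k2).
t=1.000000, w=0.990000:
  k1 = f(1.000000, 0.990000) = -0.415800
  k2 = f(1.450000, 0.802890) = -0.488960
  w ← 0.990000 + (0.45/2)·(-0.415800 + (-0.488960)) = 0.786429
w(1.45) ≈ 0.7864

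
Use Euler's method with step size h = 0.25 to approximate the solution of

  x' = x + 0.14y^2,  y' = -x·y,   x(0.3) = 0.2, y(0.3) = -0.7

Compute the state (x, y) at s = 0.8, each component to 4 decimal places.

Euler on (x,y): x_{n+1} = x_n + h·x', y_{n+1} = y_n + h·y'.
0.300000: (0.200000, -0.700000); f=(0.268600, 0.140000) → (0.267150, -0.665000)
0.550000: (0.267150, -0.665000); f=(0.329062, 0.177655) → (0.349415, -0.620586)
(x(0.8), y(0.8)) ≈ (0.3494, -0.6206)

0.3494, -0.6206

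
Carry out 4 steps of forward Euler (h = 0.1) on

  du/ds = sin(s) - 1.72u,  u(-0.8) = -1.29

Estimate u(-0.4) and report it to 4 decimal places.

Euler: u_{n+1} = u_n + h·f(s_n, u_n).
s=-0.800000, u=-1.290000: f=1.501444 → u ← -1.290000 + 0.1·1.501444 = -1.139856
s=-0.700000, u=-1.139856: f=1.316334 → u ← -1.139856 + 0.1·1.316334 = -1.008222
s=-0.600000, u=-1.008222: f=1.169500 → u ← -1.008222 + 0.1·1.169500 = -0.891272
s=-0.500000, u=-0.891272: f=1.053563 → u ← -0.891272 + 0.1·1.053563 = -0.785916
u(-0.4) ≈ -0.7859

-0.7859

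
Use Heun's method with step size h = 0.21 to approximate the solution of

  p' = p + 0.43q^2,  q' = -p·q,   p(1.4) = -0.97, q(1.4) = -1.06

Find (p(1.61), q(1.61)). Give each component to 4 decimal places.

-1.0602, -1.3116

Heun on (p,q): k1 = f(t_n, state_n); k2 = f(t_n + h, state_n + h·k1); state_{n+1} = state_n + (h/2)·(k1 + k2).
1.400000: (-0.970000, -1.060000)
  k1 = (-0.486852, -1.028200)
  predictor → (-1.072239, -1.275922)
  k2 = (-0.372209, -1.368093)
  → (-1.060201, -1.311611)
(p(1.61), q(1.61)) ≈ (-1.0602, -1.3116)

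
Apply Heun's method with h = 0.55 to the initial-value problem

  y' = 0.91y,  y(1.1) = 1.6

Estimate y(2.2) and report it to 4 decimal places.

4.2289

Heun: k1 = f(t_n, y_n); k2 = f(t_n + h, y_n + h·k1); y_{n+1} = y_n + (h/2)·(k1 + k2).
t=1.100000, y=1.600000:
  k1 = f(1.100000, 1.600000) = 1.456000
  k2 = f(1.650000, 2.400800) = 2.184728
  y ← 1.600000 + (0.55/2)·(1.456000 + 2.184728) = 2.601200
t=1.650000, y=2.601200:
  k1 = f(1.650000, 2.601200) = 2.367092
  k2 = f(2.200000, 3.903101) = 3.551822
  y ← 2.601200 + (0.55/2)·(2.367092 + 3.551822) = 4.228902
y(2.2) ≈ 4.2289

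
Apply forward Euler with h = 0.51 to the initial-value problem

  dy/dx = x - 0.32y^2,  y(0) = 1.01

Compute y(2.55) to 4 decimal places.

2.3247

Euler: y_{n+1} = y_n + h·f(x_n, y_n).
x=0.000000, y=1.010000: f=-0.326432 → y ← 1.010000 + 0.51·(-0.326432) = 0.843520
x=0.510000, y=0.843520: f=0.282312 → y ← 0.843520 + 0.51·0.282312 = 0.987499
x=1.020000, y=0.987499: f=0.707951 → y ← 0.987499 + 0.51·0.707951 = 1.348554
x=1.530000, y=1.348554: f=0.948049 → y ← 1.348554 + 0.51·0.948049 = 1.832059
x=2.040000, y=1.832059: f=0.965940 → y ← 1.832059 + 0.51·0.965940 = 2.324688
y(2.55) ≈ 2.3247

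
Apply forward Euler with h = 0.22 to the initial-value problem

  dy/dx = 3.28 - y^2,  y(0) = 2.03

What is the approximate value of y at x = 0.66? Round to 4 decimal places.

Euler: y_{n+1} = y_n + h·f(x_n, y_n).
x=0.000000, y=2.030000: f=-0.840900 → y ← 2.030000 + 0.22·(-0.840900) = 1.845002
x=0.220000, y=1.845002: f=-0.124032 → y ← 1.845002 + 0.22·(-0.124032) = 1.817715
x=0.440000, y=1.817715: f=-0.024087 → y ← 1.817715 + 0.22·(-0.024087) = 1.812416
y(0.66) ≈ 1.8124

1.8124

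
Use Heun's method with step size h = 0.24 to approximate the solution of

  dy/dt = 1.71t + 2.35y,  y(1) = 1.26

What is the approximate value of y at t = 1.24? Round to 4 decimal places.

2.7464

Heun: k1 = f(t_n, y_n); k2 = f(t_n + h, y_n + h·k1); y_{n+1} = y_n + (h/2)·(k1 + k2).
t=1.000000, y=1.260000:
  k1 = f(1.000000, 1.260000) = 4.671000
  k2 = f(1.240000, 2.381040) = 7.715844
  y ← 1.260000 + (0.24/2)·(4.671000 + 7.715844) = 2.746421
y(1.24) ≈ 2.7464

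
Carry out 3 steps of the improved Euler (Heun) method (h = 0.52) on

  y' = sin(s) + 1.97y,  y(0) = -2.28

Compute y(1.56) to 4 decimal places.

Heun: k1 = f(s_n, y_n); k2 = f(s_n + h, y_n + h·k1); y_{n+1} = y_n + (h/2)·(k1 + k2).
s=0.000000, y=-2.280000:
  k1 = f(0.000000, -2.280000) = -4.491600
  k2 = f(0.520000, -4.615632) = -8.595915
  y ← -2.280000 + (0.52/2)·(-4.491600 + (-8.595915)) = -5.682754
s=0.520000, y=-5.682754:
  k1 = f(0.520000, -5.682754) = -10.698145
  k2 = f(1.040000, -11.245789) = -21.291801
  y ← -5.682754 + (0.52/2)·(-10.698145 + (-21.291801)) = -14.000140
s=1.040000, y=-14.000140:
  k1 = f(1.040000, -14.000140) = -26.717871
  k2 = f(1.560000, -27.893433) = -53.950121
  y ← -14.000140 + (0.52/2)·(-26.717871 + (-53.950121)) = -34.973818
y(1.56) ≈ -34.9738

-34.9738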